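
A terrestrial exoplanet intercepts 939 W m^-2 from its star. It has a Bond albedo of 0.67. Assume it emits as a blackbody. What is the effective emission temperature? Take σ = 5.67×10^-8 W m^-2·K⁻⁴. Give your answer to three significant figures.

The planet absorbs (1−α)S over its disc πR² and re-emits over 4πR², so the mean absorbed flux is (1−0.67)·939.0/4 = 77.47 W m^-2.
In equilibrium σT⁴ equals this, so T = 192.3 K.

192 K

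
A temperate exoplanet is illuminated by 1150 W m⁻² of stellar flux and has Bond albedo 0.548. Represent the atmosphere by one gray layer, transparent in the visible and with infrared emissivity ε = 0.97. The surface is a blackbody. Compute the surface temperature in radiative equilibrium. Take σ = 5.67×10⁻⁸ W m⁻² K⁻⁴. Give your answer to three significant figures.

At the top of the atmosphere, σT_e⁴ = S(1−α)/4 = 129.9 W m⁻², giving T_e = 218.8 K.
For a single slab of emissivity ε, T_s⁴ = 2T_e⁴/(2−ε); thus T_s = 218.8·(1.942)^(1/4) = 258.3 K.

258 kelvin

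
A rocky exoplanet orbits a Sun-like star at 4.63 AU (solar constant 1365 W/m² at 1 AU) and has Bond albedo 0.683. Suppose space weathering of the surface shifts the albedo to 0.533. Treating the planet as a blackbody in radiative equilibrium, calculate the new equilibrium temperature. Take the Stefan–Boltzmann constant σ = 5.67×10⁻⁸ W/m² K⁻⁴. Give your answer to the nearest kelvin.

Irradiance scales as 1/d², so S = 1365 W/m² × (1/4.63)² = 63.68 W/m².
New equilibrium: T₂ = [(1−0.533)·63.68/(4σ)]^(1/4) = 107.0 K.

107 kelvin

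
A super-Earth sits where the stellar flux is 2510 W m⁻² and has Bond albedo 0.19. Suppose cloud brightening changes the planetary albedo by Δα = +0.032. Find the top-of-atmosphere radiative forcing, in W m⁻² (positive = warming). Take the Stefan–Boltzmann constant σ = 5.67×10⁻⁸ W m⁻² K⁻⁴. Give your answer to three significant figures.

-20.1 W m⁻²

TOA radiative forcing: ΔF = −S·Δα/4 = −2510·(+0.032)/4 = -20.08 W m⁻².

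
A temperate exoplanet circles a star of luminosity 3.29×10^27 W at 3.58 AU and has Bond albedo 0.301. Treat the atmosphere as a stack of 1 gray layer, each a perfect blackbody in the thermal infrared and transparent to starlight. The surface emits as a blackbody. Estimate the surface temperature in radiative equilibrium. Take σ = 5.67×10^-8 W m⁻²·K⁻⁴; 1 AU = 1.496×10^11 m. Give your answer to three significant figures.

Orbital distance: d = 3.58 AU = 5.356×10^11 m.
Flux at the orbit: S = L/(4πd²) = 3.29×10^27/(4π·(5.36×10^11)²) = 912.8 W m⁻².
The effective emission temperature is T_e = [S(1−α)/(4σ)]^¼ = 230.3 K.
With N = 1 opaque layers, T_s = (N+1)^(1/4)·T_e = 2^(1/4)·230.3 = 273.9 K.

274 kelvin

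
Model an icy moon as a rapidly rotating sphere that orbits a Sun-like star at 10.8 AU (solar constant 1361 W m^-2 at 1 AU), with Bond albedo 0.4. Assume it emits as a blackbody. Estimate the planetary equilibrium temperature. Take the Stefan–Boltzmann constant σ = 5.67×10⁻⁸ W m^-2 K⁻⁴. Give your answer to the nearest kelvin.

75 K

Flux at the orbit: S = 1361/(10.8)² = 11.67 W m^-2.
Averaging over the sphere, the absorbed flux is S(1−α)/4 = 1.750 W m^-2.
Set σT⁴ = 1.750 → T = (1.750/σ)^(1/4) = 74.54 K.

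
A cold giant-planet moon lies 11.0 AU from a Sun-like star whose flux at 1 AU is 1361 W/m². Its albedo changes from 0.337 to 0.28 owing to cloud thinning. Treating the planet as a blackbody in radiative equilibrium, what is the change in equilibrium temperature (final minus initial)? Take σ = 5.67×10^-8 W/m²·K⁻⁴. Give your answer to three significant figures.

Flux at the orbit: S = 1361/(11.0)² = 11.25 W/m².
With α = 0.337, T₁ = 75.72 K.
After:  T₂ = [11.25·0.72/(4σ)]^(1/4) = 77.30 K.
ΔT = T₂ − T₁ = 1.578 K.

1.58 K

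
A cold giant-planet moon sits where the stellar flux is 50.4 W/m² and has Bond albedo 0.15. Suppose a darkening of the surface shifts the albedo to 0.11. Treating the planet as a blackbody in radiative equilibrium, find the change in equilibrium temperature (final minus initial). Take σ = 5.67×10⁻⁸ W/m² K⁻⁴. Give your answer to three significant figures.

Before: T₁ = [50.40·0.85/(4σ)]^(1/4) = 117.2 K.
Final:   T₂ = [S(1−0.11)/(4σ)]^(1/4) = 118.6 K.
Change: 118.6 − 117.2 = 1.356 K.

1.36 K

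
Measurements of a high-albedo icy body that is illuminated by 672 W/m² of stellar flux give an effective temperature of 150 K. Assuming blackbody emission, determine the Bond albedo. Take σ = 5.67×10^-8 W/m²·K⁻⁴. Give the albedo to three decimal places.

0.829

Energy balance: S(1−α)/4 = σT⁴, so 1−α = 4σT⁴/S.
4σT⁴ = 4·5.67×10⁻⁸·(150)⁴ = 114.8 W/m².
Hence α = 1 − 114.8/672.0 = 0.8291.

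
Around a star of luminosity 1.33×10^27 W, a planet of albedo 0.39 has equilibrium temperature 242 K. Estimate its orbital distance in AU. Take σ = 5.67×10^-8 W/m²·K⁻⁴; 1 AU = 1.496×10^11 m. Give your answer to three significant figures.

Energy balance gives S = 4σT⁴/(1−α) = 1275 W/m².
Then d = [L/(4πS)]^(1/2) = 2.881×10^11 m, i.e. 1.926 AU.

1.93 AU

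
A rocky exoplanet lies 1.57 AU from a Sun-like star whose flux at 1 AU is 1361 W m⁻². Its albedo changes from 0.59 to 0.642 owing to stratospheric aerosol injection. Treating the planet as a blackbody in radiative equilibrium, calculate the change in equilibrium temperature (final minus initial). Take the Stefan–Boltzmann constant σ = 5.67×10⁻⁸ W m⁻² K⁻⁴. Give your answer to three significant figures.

Flux at the orbit: S = 1361/(1.57)² = 552.2 W m⁻².
Before: T₁ = [552.2·0.41/(4σ)]^(1/4) = 177.7 K.
With α = 0.642, T₂ = 171.8 K.
ΔT = T₂ − T₁ = -5.926 K.

-5.93 K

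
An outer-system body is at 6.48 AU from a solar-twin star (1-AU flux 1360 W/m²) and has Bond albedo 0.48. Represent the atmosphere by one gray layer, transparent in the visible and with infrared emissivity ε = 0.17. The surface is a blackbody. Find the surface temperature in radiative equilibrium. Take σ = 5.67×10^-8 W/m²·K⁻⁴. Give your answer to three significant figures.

94.9 K

Flux at the orbit: S = 1360/(6.48)² = 32.39 W/m².
At the top of the atmosphere, σT_e⁴ = S(1−α)/4 = 4.210 W/m², giving T_e = 92.83 K.
For a single slab of emissivity ε, T_s⁴ = 2T_e⁴/(2−ε); thus T_s = 92.83·(1.093)^(1/4) = 94.91 K.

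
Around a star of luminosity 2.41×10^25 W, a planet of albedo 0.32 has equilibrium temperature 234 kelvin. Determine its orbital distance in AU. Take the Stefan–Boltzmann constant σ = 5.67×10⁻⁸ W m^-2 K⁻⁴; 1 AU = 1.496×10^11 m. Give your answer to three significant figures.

0.293 AU

Required flux: S = 4σT⁴/(1−α) = 1000 W m^-2.
Then d = [L/(4πS)]^(1/2) = 4.379×10^10 m, i.e. 0.2927 AU.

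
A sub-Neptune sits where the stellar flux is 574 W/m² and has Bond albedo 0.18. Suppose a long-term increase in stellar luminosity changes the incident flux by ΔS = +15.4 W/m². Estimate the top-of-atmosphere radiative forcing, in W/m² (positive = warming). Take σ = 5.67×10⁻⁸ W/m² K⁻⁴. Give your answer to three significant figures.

TOA radiative forcing: ΔF = (1−α)ΔS/4 = 0.82·(+15.4)/4 = 3.157 W/m².

3.16 W/m²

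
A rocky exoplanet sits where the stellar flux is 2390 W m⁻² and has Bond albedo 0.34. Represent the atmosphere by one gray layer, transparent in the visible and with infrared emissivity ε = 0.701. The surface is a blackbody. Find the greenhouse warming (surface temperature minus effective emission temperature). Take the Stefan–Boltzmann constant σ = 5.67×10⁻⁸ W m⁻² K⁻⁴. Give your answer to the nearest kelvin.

Effective emission temperature (TOA balance): σT_e⁴ = S(1−α)/4 = 394.3 W m⁻² → T_e = 288.8 K.
The surface balance (absorbed SW + ε·downward IR = σT_s⁴) with T_a⁴ = T_s⁴/2 reduces to T_s = T_e·[2/(2−ε)]^¼ = 321.7 K.
The atmosphere warms the surface by 32.90 K.

33 K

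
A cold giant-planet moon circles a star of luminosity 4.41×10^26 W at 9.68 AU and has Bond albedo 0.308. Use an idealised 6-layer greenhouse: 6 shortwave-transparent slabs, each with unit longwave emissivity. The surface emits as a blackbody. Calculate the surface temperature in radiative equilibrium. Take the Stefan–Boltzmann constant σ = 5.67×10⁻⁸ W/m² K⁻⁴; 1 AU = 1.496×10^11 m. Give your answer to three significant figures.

d = 9.68 × 1.496×10^11 m = 1.448×10^12 m.
Spreading L over a sphere of radius d: S = 4.41×10^26/(4π·1.45×10^12²) = 16.73 W/m².
Top-of-atmosphere balance: σT_e⁴ = S(1−α)/4 = 2.895 W/m² → T_e = 84.53 K.
With N = 6 opaque layers, T_s = (N+1)^(1/4)·T_e = 7^(1/4)·84.53 = 137.5 K.

137 K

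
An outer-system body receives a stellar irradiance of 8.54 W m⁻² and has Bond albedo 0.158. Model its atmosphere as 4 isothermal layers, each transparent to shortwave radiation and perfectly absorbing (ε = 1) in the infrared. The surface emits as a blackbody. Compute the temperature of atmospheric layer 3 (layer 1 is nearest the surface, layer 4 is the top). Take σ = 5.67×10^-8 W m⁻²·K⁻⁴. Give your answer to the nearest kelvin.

89 K

The effective emission temperature is T_e = [S(1−α)/(4σ)]^¼ = 75.04 K.
The net upward flux σT_e⁴ is constant between every pair of levels, so T_k⁴ = (N+1−k)T_e⁴.
T_3 = (2)^(1/4)·75.04 = 89.24 K.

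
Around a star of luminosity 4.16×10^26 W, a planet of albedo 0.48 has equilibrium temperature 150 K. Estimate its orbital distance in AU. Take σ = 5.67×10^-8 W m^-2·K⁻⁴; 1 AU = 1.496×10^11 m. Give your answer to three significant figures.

2.59 AU

Required flux: S = 4σT⁴/(1−α) = 220.8 W m^-2.
S = L/(4πd²) → d = √(L/4πS) = √(4.16×10^26/(4π·220.8)) = 3.872×10^11 m = 2.588 AU.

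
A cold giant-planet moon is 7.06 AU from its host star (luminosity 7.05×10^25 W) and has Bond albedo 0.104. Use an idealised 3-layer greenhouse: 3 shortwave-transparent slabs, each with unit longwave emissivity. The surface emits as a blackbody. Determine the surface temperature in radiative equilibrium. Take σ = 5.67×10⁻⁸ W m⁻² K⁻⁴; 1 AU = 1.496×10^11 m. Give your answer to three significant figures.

94.4 kelvin

d = 7.06 × 1.496×10^11 m = 1.056×10^12 m.
Spreading L over a sphere of radius d: S = 7.05×10^25/(4π·1.06×10^12²) = 5.029 W m⁻².
OLR = S(1−α)/4 = 1.127 W m⁻²; the top layer radiates at T_e = 66.76 K.
For an N-layer opaque stack, T_s⁴ = (N+1)T_e⁴, hence T_s = (4)^(1/4)×66.76 K = 94.42 K.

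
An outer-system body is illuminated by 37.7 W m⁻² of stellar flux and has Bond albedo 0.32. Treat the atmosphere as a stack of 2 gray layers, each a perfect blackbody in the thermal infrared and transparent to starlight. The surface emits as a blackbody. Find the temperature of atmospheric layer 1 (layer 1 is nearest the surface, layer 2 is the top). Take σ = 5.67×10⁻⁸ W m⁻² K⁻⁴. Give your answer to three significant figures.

The effective emission temperature is T_e = [S(1−α)/(4σ)]^¼ = 103.1 K.
The net upward flux σT_e⁴ is constant between every pair of levels, so T_k⁴ = (N+1−k)T_e⁴.
With k = 1: T_1 = (2+1−1)^¼·103.1 K = 122.6 K.

123 K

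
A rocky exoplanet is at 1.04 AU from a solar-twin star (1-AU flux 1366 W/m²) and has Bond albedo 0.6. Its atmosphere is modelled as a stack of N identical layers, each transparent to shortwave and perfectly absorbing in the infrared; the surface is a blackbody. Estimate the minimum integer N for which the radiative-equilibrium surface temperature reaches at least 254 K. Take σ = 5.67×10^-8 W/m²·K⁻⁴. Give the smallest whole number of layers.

By the inverse-square law, S = 1366/1.04² = 1263 W/m².
OLR = S(1−α)/4 = 126.3 W/m²; the top layer radiates at T_e = 217.2 K.
Need (N+1)T_e⁴ ≥ T_s⁴, i.e. N+1 ≥ (254/217.2)⁴ = 1.869.
Rounding up, N = 1.

1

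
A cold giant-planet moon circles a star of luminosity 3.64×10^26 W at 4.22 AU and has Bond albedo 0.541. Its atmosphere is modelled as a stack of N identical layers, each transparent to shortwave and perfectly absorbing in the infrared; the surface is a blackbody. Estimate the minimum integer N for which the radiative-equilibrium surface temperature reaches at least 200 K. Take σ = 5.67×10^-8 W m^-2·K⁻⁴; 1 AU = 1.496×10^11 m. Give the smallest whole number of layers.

Orbital distance: d = 4.22 AU = 6.313×10^11 m.
Flux at the orbit: S = L/(4πd²) = 3.64×10^26/(4π·(6.31×10^11)²) = 72.68 W m^-2.
The effective emission temperature is T_e = [S(1−α)/(4σ)]^¼ = 110.1 K.
T_s = (N+1)^(1/4)·T_e ≥ 200 K requires N+1 ≥ (T_s/T_e)⁴ = (200/110.1)⁴ = 10.878.
So N ≥ 9.878; the smallest integer is N = 10.

10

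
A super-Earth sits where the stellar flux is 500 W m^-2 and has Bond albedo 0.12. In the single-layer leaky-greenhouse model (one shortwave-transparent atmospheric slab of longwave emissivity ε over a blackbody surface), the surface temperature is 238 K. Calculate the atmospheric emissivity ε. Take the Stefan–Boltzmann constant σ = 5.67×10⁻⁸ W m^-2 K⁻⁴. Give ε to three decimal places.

0.791

TOA balance gives T_e = 209.9 K.
Since (2−ε)/2 = (T_e/T_s)⁴ = 0.6046, ε = 0.7907.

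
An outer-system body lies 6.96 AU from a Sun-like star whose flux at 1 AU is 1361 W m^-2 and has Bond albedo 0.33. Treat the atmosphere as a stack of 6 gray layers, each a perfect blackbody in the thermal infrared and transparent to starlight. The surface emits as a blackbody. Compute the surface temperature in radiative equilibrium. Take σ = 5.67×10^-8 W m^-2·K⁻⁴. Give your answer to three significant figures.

155 kelvin

By the inverse-square law, S = 1361/6.96² = 28.10 W m^-2.
The effective emission temperature is T_e = [S(1−α)/(4σ)]^¼ = 95.45 K.
For an N-layer opaque stack, T_s⁴ = (N+1)T_e⁴, hence T_s = (7)^(1/4)×95.45 K = 155.3 K.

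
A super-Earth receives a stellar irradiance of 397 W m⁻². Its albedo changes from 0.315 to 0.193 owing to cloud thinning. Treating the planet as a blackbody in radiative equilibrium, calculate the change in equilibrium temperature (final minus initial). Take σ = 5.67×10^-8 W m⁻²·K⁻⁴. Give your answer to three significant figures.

With α = 0.315, T₁ = 186.1 K.
Final:   T₂ = [S(1−0.193)/(4σ)]^(1/4) = 193.9 K.
Change: 193.9 − 186.1 = 7.783 K.

7.78 K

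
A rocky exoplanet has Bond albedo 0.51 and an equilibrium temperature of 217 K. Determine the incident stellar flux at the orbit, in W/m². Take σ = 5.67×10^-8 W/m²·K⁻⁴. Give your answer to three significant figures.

1030 W/m²

Invert the energy balance for S: S = 4σT⁴/(1−α).
The emitted flux is σT⁴ = 125.7 W/m².
S = 4·125.7/0.49 = 1026 W/m².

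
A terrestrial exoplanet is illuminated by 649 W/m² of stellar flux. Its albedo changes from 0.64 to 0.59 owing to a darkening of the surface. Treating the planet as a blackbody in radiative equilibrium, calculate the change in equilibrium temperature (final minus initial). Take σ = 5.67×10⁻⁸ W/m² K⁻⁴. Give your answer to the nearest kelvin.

With α = 0.64, T₁ = 179.2 K.
After:  T₂ = [649.0·0.41/(4σ)]^(1/4) = 185.1 K.
ΔT = T₂ − T₁ = 5.921 K.

6 K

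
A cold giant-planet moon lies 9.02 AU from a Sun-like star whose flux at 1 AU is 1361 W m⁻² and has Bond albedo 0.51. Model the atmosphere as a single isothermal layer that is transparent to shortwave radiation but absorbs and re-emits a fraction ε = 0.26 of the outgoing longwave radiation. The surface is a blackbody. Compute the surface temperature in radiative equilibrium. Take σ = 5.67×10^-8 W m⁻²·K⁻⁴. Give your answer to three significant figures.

80.3 K

Flux at the orbit: S = 1361/(9.02)² = 16.73 W m⁻².
At the top of the atmosphere, σT_e⁴ = S(1−α)/4 = 2.049 W m⁻², giving T_e = 77.54 K.
The surface balance (absorbed SW + ε·downward IR = σT_s⁴) with T_a⁴ = T_s⁴/2 reduces to T_s = T_e·[2/(2−ε)]^¼ = 80.28 K.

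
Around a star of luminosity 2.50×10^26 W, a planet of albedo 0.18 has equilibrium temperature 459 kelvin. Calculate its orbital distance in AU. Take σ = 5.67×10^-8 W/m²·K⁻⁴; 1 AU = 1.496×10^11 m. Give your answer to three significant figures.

0.269 AU

Energy balance gives S = 4σT⁴/(1−α) = 12280 W/m².
Then d = [L/(4πS)]^(1/2) = 4.026×10^10 m, i.e. 0.2691 AU.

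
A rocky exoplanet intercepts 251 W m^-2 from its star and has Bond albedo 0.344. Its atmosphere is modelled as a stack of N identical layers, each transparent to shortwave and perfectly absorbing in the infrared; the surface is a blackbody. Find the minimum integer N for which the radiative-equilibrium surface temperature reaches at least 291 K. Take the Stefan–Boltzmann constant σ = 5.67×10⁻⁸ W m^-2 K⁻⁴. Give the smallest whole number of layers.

The effective emission temperature is T_e = [S(1−α)/(4σ)]^¼ = 164.1 K.
Since T_s⁴ = (N+1)T_e⁴, we need N ≥ (T_s/T_e)⁴ − 1 = 8.877.
Rounding up, N = 9.

9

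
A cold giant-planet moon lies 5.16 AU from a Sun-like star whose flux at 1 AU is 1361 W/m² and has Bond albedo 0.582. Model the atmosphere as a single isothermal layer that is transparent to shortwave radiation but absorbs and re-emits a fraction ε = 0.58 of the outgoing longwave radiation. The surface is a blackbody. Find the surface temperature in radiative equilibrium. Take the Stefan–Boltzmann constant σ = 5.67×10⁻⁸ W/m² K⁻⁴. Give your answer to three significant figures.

Irradiance scales as 1/d², so S = 1361 W/m² × (1/5.16)² = 51.12 W/m².
Effective emission temperature (TOA balance): σT_e⁴ = S(1−α)/4 = 5.342 W/m² → T_e = 98.52 K.
For a single slab of emissivity ε, T_s⁴ = 2T_e⁴/(2−ε); thus T_s = 98.52·(1.408)^(1/4) = 107.3 K.

107 kelvin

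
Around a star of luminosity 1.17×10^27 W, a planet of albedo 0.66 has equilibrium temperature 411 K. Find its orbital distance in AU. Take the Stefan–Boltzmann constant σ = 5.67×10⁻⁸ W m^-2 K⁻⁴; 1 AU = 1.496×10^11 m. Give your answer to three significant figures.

0.468 AU

Energy balance gives S = 4σT⁴/(1−α) = 19030 W m^-2.
Then d = [L/(4πS)]^(1/2) = 6.994×10^10 m, i.e. 0.4675 AU.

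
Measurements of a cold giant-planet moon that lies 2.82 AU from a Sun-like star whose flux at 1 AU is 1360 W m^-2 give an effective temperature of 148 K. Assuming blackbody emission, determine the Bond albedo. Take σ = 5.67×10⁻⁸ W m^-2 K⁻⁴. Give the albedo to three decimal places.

0.364

Irradiance scales as 1/d², so S = 1360 W m^-2 × (1/2.82)² = 171.0 W m^-2.
From σT⁴ = S(1−α)/4 we invert for α: 1−α = 4σT⁴/S.
σT⁴ = 27.20 W m^-2, so 4σT⁴ = 108.8 W m^-2.
Hence α = 1 − 108.8/171.0 = 0.3637.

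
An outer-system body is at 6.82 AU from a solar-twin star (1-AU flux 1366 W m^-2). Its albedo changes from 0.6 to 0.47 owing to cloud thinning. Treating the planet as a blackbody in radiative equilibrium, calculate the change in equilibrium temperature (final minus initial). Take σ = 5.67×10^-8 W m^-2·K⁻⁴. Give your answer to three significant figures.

Flux at the orbit: S = 1366/(6.82)² = 29.37 W m^-2.
With α = 0.6, T₁ = 84.83 K.
With α = 0.47, T₂ = 91.02 K.
ΔT = T₂ − T₁ = 6.183 K.

6.18 K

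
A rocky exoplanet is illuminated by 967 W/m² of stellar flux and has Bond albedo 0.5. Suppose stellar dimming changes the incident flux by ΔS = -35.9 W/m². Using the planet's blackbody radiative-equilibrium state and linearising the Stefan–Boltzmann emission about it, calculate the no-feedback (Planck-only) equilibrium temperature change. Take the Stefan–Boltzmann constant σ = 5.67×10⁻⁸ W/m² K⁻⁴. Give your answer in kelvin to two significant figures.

The baseline emission temperature is T_e = 214.9 K.
Only a fraction (1−α) is absorbed and it's spread over 4πR², so ΔF = (1−α)ΔS/4 = -4.487 W/m².
Planck response: λ_P = 4σT_e³ = 4·5.67×10⁻⁸·(214.9)³ = 2.250 W/m²/K.
Hence the no-feedback warming is ΔF/(4σT_e³) = -1.99 K.

-2.0 K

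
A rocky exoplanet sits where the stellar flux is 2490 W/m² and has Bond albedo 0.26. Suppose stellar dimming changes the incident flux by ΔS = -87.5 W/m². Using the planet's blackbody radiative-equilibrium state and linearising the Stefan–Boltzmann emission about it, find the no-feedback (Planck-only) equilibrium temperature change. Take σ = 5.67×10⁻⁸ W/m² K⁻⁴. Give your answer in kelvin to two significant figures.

-2.6 K

Reference equilibrium: T_e = [S(1−α)/(4σ)]^(1/4) = 300.2 K.
Only a fraction (1−α) is absorbed and it's spread over 4πR², so ΔF = (1−α)ΔS/4 = -16.19 W/m².
The Planck feedback parameter is 4σT_e³ = 6.137 W/m²/K.
So ΔT₀ = -16.19/6.137 = -2.64 K.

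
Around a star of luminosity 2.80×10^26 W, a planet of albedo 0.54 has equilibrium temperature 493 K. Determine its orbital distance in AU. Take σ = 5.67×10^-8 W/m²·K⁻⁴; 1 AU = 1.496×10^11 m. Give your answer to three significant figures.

0.185 AU

Required flux: S = 4σT⁴/(1−α) = 29130 W/m².
Then d = [L/(4πS)]^(1/2) = 2.766×10^10 m, i.e. 0.1849 AU.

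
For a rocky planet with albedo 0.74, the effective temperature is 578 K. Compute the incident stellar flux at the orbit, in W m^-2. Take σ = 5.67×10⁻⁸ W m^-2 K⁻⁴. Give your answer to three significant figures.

97400 W m^-2

From S(1−α)/4 = σT⁴: S = 4σT⁴/(1−α).
The emitted flux is σT⁴ = 6328 W m^-2.
So S = 4×6328/(1−0.74) = 97360 W m^-2.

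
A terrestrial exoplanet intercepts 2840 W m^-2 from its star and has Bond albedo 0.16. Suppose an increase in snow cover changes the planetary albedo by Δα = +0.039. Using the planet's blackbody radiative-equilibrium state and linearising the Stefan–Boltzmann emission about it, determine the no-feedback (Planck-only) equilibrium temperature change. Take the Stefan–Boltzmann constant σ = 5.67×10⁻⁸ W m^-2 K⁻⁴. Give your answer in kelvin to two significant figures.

-3.7 kelvin

The baseline emission temperature is T_e = 320.2 K.
The change in absorbed flux is Δ[S(1−α)/4] = −SΔα/4 = -27.69 W m^-2.
Planck response: λ_P = 4σT_e³ = 4·5.67×10⁻⁸·(320.2)³ = 7.449 W m^-2/K.
Hence the no-feedback warming is ΔF/(4σT_e³) = -3.72 K.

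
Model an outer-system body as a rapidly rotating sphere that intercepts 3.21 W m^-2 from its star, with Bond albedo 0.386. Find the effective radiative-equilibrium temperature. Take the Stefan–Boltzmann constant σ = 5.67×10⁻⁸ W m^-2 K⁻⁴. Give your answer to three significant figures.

Averaging over the sphere, the absorbed flux is S(1−α)/4 = 0.4927 W m^-2.
Balancing against σT⁴: T = (0.4927/5.67×10⁻⁸)^(1/4) = 54.29 K.

54.3 K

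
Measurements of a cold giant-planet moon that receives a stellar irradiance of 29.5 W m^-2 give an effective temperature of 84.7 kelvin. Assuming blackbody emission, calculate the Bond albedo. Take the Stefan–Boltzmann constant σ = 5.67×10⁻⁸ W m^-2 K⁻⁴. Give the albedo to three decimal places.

Energy balance: S(1−α)/4 = σT⁴, so 1−α = 4σT⁴/S.
σT⁴ = 2.918 W m^-2, so 4σT⁴ = 11.67 W m^-2.
1−α = 11.67/29.50 = 0.3957, so α = 0.6043.

0.604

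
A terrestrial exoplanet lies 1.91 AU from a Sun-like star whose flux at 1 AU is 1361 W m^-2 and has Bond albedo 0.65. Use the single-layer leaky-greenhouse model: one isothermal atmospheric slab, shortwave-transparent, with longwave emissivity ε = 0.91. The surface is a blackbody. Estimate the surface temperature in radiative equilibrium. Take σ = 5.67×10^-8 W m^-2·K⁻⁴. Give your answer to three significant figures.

Irradiance scales as 1/d², so S = 1361 W m^-2 × (1/1.91)² = 373.1 W m^-2.
At the top of the atmosphere, σT_e⁴ = S(1−α)/4 = 32.64 W m^-2, giving T_e = 154.9 K.
Surface balance with a leaky layer gives σT_s⁴ = σT_e⁴·2/(2−ε), so T_s = T_e·[2/(2−0.91)]^(1/4) = 180.3 K.

180 kelvin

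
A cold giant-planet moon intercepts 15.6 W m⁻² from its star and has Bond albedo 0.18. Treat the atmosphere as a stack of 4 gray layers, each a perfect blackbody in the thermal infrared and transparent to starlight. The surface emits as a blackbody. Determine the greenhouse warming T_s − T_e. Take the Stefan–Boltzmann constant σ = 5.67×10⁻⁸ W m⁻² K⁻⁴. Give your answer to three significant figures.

The effective emission temperature is T_e = [S(1−α)/(4σ)]^¼ = 86.66 K.
T_s = (N+1)^(1/4)·T_e = 129.6 K.
So the greenhouse effect raises the surface by 129.6 − 86.66 = 42.93 K.

42.9 K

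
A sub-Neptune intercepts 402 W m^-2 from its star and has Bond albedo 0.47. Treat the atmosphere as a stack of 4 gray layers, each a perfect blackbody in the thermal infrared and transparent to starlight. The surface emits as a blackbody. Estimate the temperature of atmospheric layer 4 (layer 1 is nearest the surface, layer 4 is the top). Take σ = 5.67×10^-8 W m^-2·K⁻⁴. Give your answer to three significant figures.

The effective emission temperature is T_e = [S(1−α)/(4σ)]^¼ = 175.1 K.
Each opaque layer satisfies 2T_j⁴ = T_{j−1}⁴ + T_{j+1}⁴, giving T_k⁴ = (N+1−k)T_e⁴.
T_4 = (1)^(1/4)·175.1 = 175.1 K.

175 K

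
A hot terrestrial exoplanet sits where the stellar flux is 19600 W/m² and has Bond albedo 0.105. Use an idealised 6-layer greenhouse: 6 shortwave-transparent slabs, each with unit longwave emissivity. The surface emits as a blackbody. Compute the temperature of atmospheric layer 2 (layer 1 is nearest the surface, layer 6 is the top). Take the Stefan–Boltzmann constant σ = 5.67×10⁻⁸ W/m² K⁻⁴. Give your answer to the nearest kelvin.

Top-of-atmosphere balance: σT_e⁴ = S(1−α)/4 = 4386 W/m² → T_e = 527.4 K.
Each opaque layer satisfies 2T_j⁴ = T_{j−1}⁴ + T_{j+1}⁴, giving T_k⁴ = (N+1−k)T_e⁴.
T_2 = (5)^(1/4)·527.4 = 788.6 K.

789 kelvin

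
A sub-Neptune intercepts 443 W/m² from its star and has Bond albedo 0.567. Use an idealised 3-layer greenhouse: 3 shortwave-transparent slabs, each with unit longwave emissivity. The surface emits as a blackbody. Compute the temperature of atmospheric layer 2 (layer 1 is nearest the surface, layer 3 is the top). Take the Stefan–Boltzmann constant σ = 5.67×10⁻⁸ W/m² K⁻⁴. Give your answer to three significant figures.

203 K

The effective emission temperature is T_e = [S(1−α)/(4σ)]^¼ = 170.5 K.
In the N-layer model, layer k (counted from the surface) has T_k = (N+1−k)^(1/4)·T_e.
With k = 2: T_2 = (3+1−2)^¼·170.5 K = 202.8 K.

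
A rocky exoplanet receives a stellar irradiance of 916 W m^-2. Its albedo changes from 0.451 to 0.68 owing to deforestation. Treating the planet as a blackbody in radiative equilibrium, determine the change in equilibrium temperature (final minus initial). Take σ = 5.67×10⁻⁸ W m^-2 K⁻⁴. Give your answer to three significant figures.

-27.4 K

With α = 0.451, T₁ = 217.0 K.
With α = 0.68, T₂ = 189.6 K.
Change: 189.6 − 217.0 = -27.39 K.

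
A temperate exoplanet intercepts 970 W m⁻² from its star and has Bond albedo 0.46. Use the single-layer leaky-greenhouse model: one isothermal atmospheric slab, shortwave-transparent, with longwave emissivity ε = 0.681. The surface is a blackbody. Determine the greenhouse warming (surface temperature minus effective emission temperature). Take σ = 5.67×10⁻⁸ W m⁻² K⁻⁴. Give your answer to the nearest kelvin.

24 K

Effective emission temperature (TOA balance): σT_e⁴ = S(1−α)/4 = 131.0 W m⁻² → T_e = 219.2 K.
Surface balance with a leaky layer gives σT_s⁴ = σT_e⁴·2/(2−ε), so T_s = T_e·[2/(2−0.681)]^(1/4) = 243.3 K.
Greenhouse warming: T_s − T_e = 24.04 K.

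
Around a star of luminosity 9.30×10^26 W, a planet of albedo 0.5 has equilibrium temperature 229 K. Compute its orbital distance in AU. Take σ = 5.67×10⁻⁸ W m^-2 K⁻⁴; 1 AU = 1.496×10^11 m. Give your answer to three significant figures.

1.63 AU

The flux needed for this T is 4σT⁴/(1−0.5) = 1247 W m^-2.
S = L/(4πd²) → d = √(L/4πS) = √(9.30×10^26/(4π·1247)) = 2.436×10^11 m = 1.628 AU.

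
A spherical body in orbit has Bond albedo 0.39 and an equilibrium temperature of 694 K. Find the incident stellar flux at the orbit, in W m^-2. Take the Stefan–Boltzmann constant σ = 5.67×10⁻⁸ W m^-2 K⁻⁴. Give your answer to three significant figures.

86200 W m^-2

From S(1−α)/4 = σT⁴: S = 4σT⁴/(1−α).
The emitted flux is σT⁴ = 13150 W m^-2.
So S = 4×13150/(1−0.39) = 86250 W m^-2.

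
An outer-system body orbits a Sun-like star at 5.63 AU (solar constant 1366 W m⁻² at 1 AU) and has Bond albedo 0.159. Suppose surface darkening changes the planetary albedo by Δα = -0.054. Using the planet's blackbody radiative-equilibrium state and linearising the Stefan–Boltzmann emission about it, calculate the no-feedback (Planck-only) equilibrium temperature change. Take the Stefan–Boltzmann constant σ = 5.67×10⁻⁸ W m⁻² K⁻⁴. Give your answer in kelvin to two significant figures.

Irradiance scales as 1/d², so S = 1366 W m⁻² × (1/5.63)² = 43.10 W m⁻².
Unperturbed T_e = [43.10·(1−0.159)/(4σ)]^¼ = 112.4 K.
ΔF = −(S/4)Δα = −(43.10/4)×(-0.054) = 0.5818 W m⁻².
The Planck feedback parameter is 4σT_e³ = 0.3224 W m⁻²/K.
Hence the no-feedback warming is ΔF/(4σT_e³) = 1.80 K.

1.8 K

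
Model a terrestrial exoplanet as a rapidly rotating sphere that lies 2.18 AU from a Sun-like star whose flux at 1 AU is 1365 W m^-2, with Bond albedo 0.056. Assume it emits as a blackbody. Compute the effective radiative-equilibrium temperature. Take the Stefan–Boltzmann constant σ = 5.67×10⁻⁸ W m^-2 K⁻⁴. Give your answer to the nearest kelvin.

186 kelvin

Irradiance scales as 1/d², so S = 1365 W m^-2 × (1/2.18)² = 287.2 W m^-2.
Averaging over the sphere, the absorbed flux is S(1−α)/4 = 67.78 W m^-2.
Balancing against σT⁴: T = (67.78/5.67×10⁻⁸)^(1/4) = 185.9 K.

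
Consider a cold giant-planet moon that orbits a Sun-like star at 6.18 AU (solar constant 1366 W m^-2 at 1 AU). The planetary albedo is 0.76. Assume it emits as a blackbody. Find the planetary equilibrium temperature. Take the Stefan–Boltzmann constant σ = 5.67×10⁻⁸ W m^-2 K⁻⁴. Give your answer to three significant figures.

78.4 K

Flux at the orbit: S = 1366/(6.18)² = 35.77 W m^-2.
Absorbed flux (global mean): S(1−α)/4 = 35.77·0.24/4 = 2.146 W m^-2.
Balancing against σT⁴: T = (2.146/5.67×10⁻⁸)^(1/4) = 78.44 K.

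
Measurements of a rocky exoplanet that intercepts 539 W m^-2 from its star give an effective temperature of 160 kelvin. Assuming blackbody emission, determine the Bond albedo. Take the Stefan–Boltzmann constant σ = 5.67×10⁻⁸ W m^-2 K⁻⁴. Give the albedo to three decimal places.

0.724

Energy balance: S(1−α)/4 = σT⁴, so 1−α = 4σT⁴/S.
4σT⁴ = 4·5.67×10⁻⁸·(160)⁴ = 148.6 W m^-2.
Hence α = 1 − 148.6/539.0 = 0.7242.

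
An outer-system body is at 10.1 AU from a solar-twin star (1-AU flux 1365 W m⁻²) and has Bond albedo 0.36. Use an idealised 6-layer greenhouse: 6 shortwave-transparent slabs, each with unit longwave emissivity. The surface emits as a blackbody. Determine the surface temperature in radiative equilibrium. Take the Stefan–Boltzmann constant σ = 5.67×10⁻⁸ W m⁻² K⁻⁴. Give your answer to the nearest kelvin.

Flux at the orbit: S = 1365/(10.1)² = 13.38 W m⁻².
The effective emission temperature is T_e = [S(1−α)/(4σ)]^¼ = 78.39 K.
With N = 6 opaque layers, T_s = (N+1)^(1/4)·T_e = 7^(1/4)·78.39 = 127.5 K.

128 kelvin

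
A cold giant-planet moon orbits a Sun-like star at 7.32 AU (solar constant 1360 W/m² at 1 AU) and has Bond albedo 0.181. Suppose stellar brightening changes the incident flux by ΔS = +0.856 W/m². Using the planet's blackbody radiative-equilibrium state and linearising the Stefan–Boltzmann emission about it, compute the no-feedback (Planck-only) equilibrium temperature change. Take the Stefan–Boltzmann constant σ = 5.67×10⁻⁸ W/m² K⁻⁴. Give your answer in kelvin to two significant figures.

0.82 K

Irradiance scales as 1/d², so S = 1360 W/m² × (1/7.32)² = 25.38 W/m².
The baseline emission temperature is T_e = 97.85 K.
Only a fraction (1−α) is absorbed and it's spread over 4πR², so ΔF = (1−α)ΔS/4 = 0.1753 W/m².
Linearising σT⁴ gives d(σT⁴)/dT = 4σT_e³ = 0.2125 W/m² per K.
Hence the no-feedback warming is ΔF/(4σT_e³) = 0.825 K.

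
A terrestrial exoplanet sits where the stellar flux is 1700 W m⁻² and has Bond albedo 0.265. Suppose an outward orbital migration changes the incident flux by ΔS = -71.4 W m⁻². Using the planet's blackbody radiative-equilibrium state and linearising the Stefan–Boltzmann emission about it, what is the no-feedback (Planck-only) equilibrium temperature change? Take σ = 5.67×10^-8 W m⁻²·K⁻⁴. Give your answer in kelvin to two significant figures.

-2.9 K

The baseline emission temperature is T_e = 272.4 K.
TOA radiative forcing: ΔF = (1−α)ΔS/4 = 0.735·(-71.4)/4 = -13.12 W m⁻².
The Planck feedback parameter is 4σT_e³ = 4.586 W m⁻²/K.
Hence the no-feedback warming is ΔF/(4σT_e³) = -2.86 K.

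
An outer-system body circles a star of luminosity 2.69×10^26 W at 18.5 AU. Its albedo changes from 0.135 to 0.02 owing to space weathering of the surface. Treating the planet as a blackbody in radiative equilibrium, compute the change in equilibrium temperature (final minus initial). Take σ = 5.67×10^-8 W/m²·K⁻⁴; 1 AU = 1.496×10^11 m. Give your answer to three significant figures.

Orbital distance: d = 18.5 AU = 2.768×10^12 m.
S = L/(4πd²) = 2.795 W/m².
With α = 0.135, T₁ = 57.14 K.
Final:   T₂ = [S(1−0.02)/(4σ)]^(1/4) = 58.95 K.
ΔT = T₂ − T₁ = 1.811 K.

1.81 K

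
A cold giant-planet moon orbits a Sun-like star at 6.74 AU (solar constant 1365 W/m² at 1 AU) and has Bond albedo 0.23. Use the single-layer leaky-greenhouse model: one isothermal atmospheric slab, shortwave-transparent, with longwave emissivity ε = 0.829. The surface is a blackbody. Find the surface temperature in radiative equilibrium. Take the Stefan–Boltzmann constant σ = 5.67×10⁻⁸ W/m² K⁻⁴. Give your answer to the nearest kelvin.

Flux at the orbit: S = 1365/(6.74)² = 30.05 W/m².
The planet radiates to space at T_e = [S(1−α)/(4σ)]^(1/4) = 100.5 K.
Surface balance with a leaky layer gives σT_s⁴ = σT_e⁴·2/(2−ε), so T_s = T_e·[2/(2−0.829)]^(1/4) = 114.9 K.

115 K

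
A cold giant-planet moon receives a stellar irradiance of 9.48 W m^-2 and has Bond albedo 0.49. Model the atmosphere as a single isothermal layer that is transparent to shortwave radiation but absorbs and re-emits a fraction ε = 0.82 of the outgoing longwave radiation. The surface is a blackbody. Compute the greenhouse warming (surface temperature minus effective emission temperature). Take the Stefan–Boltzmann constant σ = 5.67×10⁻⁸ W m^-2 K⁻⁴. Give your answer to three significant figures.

9.58 kelvin

At the top of the atmosphere, σT_e⁴ = S(1−α)/4 = 1.209 W m^-2, giving T_e = 67.95 K.
For a single slab of emissivity ε, T_s⁴ = 2T_e⁴/(2−ε); thus T_s = 67.95·(1.695)^(1/4) = 77.53 K.
T_s − T_e = 77.53 − 67.95 = 9.581 K.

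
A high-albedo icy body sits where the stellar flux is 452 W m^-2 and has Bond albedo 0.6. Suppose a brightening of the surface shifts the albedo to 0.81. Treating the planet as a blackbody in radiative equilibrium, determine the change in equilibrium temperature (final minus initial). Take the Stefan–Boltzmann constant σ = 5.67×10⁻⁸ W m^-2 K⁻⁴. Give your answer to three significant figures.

-28.5 kelvin

Initial: T₁ = [S(1−0.6)/(4σ)]^(1/4) = 168.0 K.
After:  T₂ = [452.0·0.19/(4σ)]^(1/4) = 139.5 K.
Change: 139.5 − 168.0 = -28.53 K.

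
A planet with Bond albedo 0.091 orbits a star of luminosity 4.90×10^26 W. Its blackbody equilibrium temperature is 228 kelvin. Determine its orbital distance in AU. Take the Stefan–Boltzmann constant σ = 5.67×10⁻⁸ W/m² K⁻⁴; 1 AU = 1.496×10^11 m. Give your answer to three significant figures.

1.61 AU

Energy balance gives S = 4σT⁴/(1−α) = 674.2 W/m².
Then d = [L/(4πS)]^(1/2) = 2.405×10^11 m, i.e. 1.608 AU.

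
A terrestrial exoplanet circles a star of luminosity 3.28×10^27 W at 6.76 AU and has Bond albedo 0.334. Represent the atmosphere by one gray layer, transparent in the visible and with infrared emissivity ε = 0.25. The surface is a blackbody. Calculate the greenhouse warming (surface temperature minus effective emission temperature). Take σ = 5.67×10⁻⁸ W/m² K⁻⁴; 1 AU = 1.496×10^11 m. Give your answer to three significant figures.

Orbital distance: d = 6.76 AU = 1.011×10^12 m.
Flux at the orbit: S = L/(4πd²) = 3.28×10^27/(4π·(1.01×10^12)²) = 255.2 W/m².
At the top of the atmosphere, σT_e⁴ = S(1−α)/4 = 42.49 W/m², giving T_e = 165.5 K.
The surface balance (absorbed SW + ε·downward IR = σT_s⁴) with T_a⁴ = T_s⁴/2 reduces to T_s = T_e·[2/(2−ε)]^¼ = 171.1 K.
The atmosphere warms the surface by 5.617 K.

5.62 K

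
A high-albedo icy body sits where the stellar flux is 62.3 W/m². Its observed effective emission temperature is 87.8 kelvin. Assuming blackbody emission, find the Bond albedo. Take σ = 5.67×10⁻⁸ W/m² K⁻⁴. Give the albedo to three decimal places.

0.784

Rearranging the radiative balance, α = 1 − 4σT⁴/S.
σT⁴ = 3.369 W/m², so 4σT⁴ = 13.48 W/m².
Hence α = 1 − 13.48/62.30 = 0.7837.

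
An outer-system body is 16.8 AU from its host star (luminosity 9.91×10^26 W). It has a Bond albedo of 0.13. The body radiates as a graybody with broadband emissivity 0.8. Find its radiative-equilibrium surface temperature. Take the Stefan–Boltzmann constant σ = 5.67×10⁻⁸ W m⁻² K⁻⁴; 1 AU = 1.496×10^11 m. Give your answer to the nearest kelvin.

88 kelvin

d = 16.8 × 1.496×10^11 m = 2.513×10^12 m.
Spreading L over a sphere of radius d: S = 9.91×10^26/(4π·2.51×10^12²) = 12.48 W m⁻².
Absorbed flux (global mean): S(1−α)/4 = 12.48·0.87/4 = 2.715 W m⁻².
Radiative balance εσT⁴ = 2.715 gives T = [2.715/(0.8·σ)]^(1/4) = 87.96 K.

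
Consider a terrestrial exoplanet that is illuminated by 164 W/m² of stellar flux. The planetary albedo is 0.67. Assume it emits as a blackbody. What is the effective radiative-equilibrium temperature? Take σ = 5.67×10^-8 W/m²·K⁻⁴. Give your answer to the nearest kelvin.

124 K

Averaging over the sphere, the absorbed flux is S(1−α)/4 = 13.53 W/m².
Set σT⁴ = 13.53 → T = (13.53/σ)^(1/4) = 124.3 K.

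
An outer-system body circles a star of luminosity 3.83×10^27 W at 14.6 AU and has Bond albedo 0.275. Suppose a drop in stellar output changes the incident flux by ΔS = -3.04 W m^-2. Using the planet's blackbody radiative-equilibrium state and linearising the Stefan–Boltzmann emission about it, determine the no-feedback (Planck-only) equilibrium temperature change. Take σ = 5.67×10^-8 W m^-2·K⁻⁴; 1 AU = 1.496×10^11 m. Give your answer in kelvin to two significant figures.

-1.4 K

d = 14.6 × 1.496×10^11 m = 2.184×10^12 m.
Spreading L over a sphere of radius d: S = 3.83×10^27/(4π·2.18×10^12²) = 63.89 W m^-2.
The baseline emission temperature is T_e = 119.5 K.
Only a fraction (1−α) is absorbed and it's spread over 4πR², so ΔF = (1−α)ΔS/4 = -0.5510 W m^-2.
Planck response: λ_P = 4σT_e³ = 4·5.67×10⁻⁸·(119.5)³ = 0.3875 W m^-2/K.
So ΔT₀ = -0.5510/0.3875 = -1.42 K.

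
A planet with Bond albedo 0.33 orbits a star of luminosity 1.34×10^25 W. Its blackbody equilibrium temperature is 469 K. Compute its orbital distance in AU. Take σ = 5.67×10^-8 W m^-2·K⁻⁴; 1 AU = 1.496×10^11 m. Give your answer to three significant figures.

0.0539 AU

The flux needed for this T is 4σT⁴/(1−0.33) = 16380 W m^-2.
S = L/(4πd²) → d = √(L/4πS) = √(1.34×10^25/(4π·16380)) = 8.069×10^9 m = 0.05394 AU.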